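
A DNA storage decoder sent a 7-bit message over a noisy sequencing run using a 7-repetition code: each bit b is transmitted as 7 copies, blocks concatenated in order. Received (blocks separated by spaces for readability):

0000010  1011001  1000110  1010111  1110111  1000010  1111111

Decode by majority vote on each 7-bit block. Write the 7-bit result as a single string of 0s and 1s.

Block 1 (0000010): 1 one → 0
Block 2 (1011001): 4 ones → 1
Block 3 (1000110): 3 ones → 0
Block 4 (1010111): 5 ones → 1
Block 5 (1110111): 6 ones → 1
Block 6 (1000010): 2 ones → 0
Block 7 (1111111): 7 ones → 1

0101101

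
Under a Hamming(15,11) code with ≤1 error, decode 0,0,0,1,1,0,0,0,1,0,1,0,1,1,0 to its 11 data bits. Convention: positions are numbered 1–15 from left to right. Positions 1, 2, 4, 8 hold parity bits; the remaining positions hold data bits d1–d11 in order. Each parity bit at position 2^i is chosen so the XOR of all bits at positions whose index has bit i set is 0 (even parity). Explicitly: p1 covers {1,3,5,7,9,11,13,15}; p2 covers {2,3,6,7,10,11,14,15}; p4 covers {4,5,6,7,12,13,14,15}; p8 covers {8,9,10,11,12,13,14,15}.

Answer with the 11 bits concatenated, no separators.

s1 (pos 1,3,5,7,9,11,13,15): 0⊕0⊕1⊕0⊕1⊕1⊕1⊕0 = 0
s2 (pos 2,3,6,7,10,11,14,15): 0⊕0⊕0⊕0⊕0⊕1⊕1⊕0 = 0
s4 (pos 4,5,6,7,12,13,14,15): 1⊕1⊕0⊕0⊕0⊕1⊕1⊕0 = 0
s8 (pos 8,9,10,11,12,13,14,15): 0⊕1⊕0⊕1⊕0⊕1⊕1⊕0 = 0
Syndrome s8…s1 = 0000 → no error.
Read data bits from positions 3,5,6,7,9,10,11,12,13,14,15: 01001010110

01001010110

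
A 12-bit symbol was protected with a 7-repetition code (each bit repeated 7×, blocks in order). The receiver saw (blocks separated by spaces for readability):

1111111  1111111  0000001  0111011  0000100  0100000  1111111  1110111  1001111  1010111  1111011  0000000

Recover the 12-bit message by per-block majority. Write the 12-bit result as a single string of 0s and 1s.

Block 1 (1111111): 7 ones → 1
Block 2 (1111111): 7 ones → 1
Block 3 (0000001): 1 one → 0
Block 4 (0111011): 5 ones → 1
Block 5 (0000100): 1 one → 0
Block 6 (0100000): 1 one → 0
Block 7 (1111111): 7 ones → 1
Block 8 (1110111): 6 ones → 1
Block 9 (1001111): 5 ones → 1
Block 10 (1010111): 5 ones → 1
Block 11 (1111011): 6 ones → 1
Block 12 (0000000): 0 ones → 0

110100111110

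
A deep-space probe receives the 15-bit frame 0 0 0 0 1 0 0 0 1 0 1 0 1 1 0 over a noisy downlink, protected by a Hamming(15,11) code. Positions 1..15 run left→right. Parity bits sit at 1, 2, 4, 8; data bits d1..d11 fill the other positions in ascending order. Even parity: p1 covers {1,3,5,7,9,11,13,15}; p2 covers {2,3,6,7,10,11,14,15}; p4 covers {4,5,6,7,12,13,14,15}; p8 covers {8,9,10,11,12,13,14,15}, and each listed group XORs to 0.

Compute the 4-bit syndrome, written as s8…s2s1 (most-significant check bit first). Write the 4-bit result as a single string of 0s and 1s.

0100

s1 (pos 1,3,5,7,9,11,13,15): 0⊕0⊕1⊕0⊕1⊕1⊕1⊕0 = 0
s2 (pos 2,3,6,7,10,11,14,15): 0⊕0⊕0⊕0⊕0⊕1⊕1⊕0 = 0
s4 (pos 4,5,6,7,12,13,14,15): 0⊕1⊕0⊕0⊕0⊕1⊕1⊕0 = 1
s8 (pos 8,9,10,11,12,13,14,15): 0⊕1⊕0⊕1⊕0⊕1⊕1⊕0 = 0
Syndrome s8…s1 = 0100 → error at position 4.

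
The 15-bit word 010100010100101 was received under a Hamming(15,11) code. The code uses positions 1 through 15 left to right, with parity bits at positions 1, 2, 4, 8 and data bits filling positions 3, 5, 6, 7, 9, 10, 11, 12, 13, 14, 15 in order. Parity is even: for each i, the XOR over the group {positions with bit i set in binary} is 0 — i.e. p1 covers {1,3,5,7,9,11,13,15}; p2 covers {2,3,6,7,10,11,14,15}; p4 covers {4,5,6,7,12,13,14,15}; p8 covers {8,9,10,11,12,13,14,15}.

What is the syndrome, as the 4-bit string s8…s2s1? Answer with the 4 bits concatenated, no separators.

s1 (pos 1,3,5,7,9,11,13,15): 0⊕0⊕0⊕0⊕0⊕0⊕1⊕1 = 0
s2 (pos 2,3,6,7,10,11,14,15): 1⊕0⊕0⊕0⊕1⊕0⊕0⊕1 = 1
s4 (pos 4,5,6,7,12,13,14,15): 1⊕0⊕0⊕0⊕0⊕1⊕0⊕1 = 1
s8 (pos 8,9,10,11,12,13,14,15): 1⊕0⊕1⊕0⊕0⊕1⊕0⊕1 = 0
Syndrome s8…s1 = 0110 → error at position 6.

0110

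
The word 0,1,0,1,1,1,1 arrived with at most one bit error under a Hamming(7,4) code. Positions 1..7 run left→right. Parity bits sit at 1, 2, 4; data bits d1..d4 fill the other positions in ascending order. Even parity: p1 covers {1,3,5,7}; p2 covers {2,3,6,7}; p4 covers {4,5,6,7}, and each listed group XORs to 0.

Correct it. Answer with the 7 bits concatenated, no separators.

0001111

s1 (pos 1,3,5,7): 0⊕0⊕1⊕1 = 0
s2 (pos 2,3,6,7): 1⊕0⊕1⊕1 = 1
s4 (pos 4,5,6,7): 1⊕1⊕1⊕1 = 0
Syndrome s4…s1 = 010 → error at position 2.
Flip position 2: 0101111 → 0001111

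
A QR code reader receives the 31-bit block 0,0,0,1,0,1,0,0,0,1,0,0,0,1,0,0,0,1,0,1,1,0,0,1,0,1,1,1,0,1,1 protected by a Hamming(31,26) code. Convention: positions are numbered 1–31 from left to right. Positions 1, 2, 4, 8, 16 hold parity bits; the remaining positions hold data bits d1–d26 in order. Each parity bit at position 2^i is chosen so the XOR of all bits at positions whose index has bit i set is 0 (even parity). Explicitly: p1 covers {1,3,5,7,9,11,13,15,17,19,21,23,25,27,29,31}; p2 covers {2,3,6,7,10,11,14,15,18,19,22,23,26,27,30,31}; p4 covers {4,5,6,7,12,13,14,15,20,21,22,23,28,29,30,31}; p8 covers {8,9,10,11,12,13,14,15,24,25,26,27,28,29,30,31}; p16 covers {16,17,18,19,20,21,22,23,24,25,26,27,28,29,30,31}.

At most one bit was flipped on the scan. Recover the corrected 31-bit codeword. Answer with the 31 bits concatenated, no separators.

0001010001000100110110010111011

s1 (pos 1,3,5,7,9,11,13,15,17,19,21,23,25,27,29,31): 0⊕0⊕0⊕0⊕0⊕0⊕0⊕0⊕0⊕0⊕1⊕0⊕0⊕1⊕0⊕1 = 1
s2 (pos 2,3,6,7,10,11,14,15,18,19,22,23,26,27,30,31): 0⊕0⊕1⊕0⊕1⊕0⊕1⊕0⊕1⊕0⊕0⊕0⊕1⊕1⊕1⊕1 = 0
s4 (pos 4,5,6,7,12,13,14,15,20,21,22,23,28,29,30,31): 1⊕0⊕1⊕0⊕0⊕0⊕1⊕0⊕1⊕1⊕0⊕0⊕1⊕0⊕1⊕1 = 0
s8 (pos 8,9,10,11,12,13,14,15,24,25,26,27,28,29,30,31): 0⊕0⊕1⊕0⊕0⊕0⊕1⊕0⊕1⊕0⊕1⊕1⊕1⊕0⊕1⊕1 = 0
s16 (pos 16,17,18,19,20,21,22,23,24,25,26,27,28,29,30,31): 0⊕0⊕1⊕0⊕1⊕1⊕0⊕0⊕1⊕0⊕1⊕1⊕1⊕0⊕1⊕1 = 1
Syndrome s16…s1 = 10001 → error at position 17.
Flip position 17: 0001010001000100010110010111011 → 0001010001000100110110010111011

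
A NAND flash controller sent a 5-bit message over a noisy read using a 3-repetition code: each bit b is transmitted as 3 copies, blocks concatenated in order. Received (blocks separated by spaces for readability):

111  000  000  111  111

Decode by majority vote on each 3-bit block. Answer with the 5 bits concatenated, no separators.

10011

Block 1 (111): 3 ones → 1
Block 2 (000): 0 ones → 0
Block 3 (000): 0 ones → 0
Block 4 (111): 3 ones → 1
Block 5 (111): 3 ones → 1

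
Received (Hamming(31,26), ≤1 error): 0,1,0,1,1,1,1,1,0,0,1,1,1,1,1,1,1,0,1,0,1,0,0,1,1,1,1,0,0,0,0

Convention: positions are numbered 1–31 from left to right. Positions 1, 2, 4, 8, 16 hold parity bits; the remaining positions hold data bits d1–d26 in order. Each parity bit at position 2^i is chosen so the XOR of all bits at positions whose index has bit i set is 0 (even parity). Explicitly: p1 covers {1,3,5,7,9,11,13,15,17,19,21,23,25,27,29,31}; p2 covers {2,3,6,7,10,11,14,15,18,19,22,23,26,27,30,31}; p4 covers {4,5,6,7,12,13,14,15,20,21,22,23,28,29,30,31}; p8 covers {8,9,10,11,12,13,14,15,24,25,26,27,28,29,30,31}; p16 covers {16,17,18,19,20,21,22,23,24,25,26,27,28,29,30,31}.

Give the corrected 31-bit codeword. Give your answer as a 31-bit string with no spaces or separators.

s1 (pos 1,3,5,7,9,11,13,15,17,19,21,23,25,27,29,31): 0⊕0⊕1⊕1⊕0⊕1⊕1⊕1⊕1⊕1⊕1⊕0⊕1⊕1⊕0⊕0 = 0
s2 (pos 2,3,6,7,10,11,14,15,18,19,22,23,26,27,30,31): 1⊕0⊕1⊕1⊕0⊕1⊕1⊕1⊕0⊕1⊕0⊕0⊕1⊕1⊕0⊕0 = 1
s4 (pos 4,5,6,7,12,13,14,15,20,21,22,23,28,29,30,31): 1⊕1⊕1⊕1⊕1⊕1⊕1⊕1⊕0⊕1⊕0⊕0⊕0⊕0⊕0⊕0 = 1
s8 (pos 8,9,10,11,12,13,14,15,24,25,26,27,28,29,30,31): 1⊕0⊕0⊕1⊕1⊕1⊕1⊕1⊕1⊕1⊕1⊕1⊕0⊕0⊕0⊕0 = 0
s16 (pos 16,17,18,19,20,21,22,23,24,25,26,27,28,29,30,31): 1⊕1⊕0⊕1⊕0⊕1⊕0⊕0⊕1⊕1⊕1⊕1⊕0⊕0⊕0⊕0 = 0
Syndrome s16…s1 = 00110 → error at position 6.
Flip position 6: 0101111100111111101010011110000 → 0101101100111111101010011110000

0101101100111111101010011110000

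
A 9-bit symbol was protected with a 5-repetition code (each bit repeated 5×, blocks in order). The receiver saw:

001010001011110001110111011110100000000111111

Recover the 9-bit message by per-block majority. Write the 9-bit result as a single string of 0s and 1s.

Block 1 (00101): 2 ones → 0
Block 2 (00010): 1 one → 0
Block 3 (11110): 4 ones → 1
Block 4 (00111): 3 ones → 1
Block 5 (01110): 3 ones → 1
Block 6 (11110): 4 ones → 1
Block 7 (10000): 1 one → 0
Block 8 (00001): 1 one → 0
Block 9 (11111): 5 ones → 1

001111001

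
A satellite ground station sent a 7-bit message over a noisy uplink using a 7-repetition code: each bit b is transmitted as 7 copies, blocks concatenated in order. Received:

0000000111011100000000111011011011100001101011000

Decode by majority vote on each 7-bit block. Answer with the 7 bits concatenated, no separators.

0101100

Block 1 (0000000): 0 ones → 0
Block 2 (1110111): 6 ones → 1
Block 3 (0000000): 0 ones → 0
Block 4 (0111011): 5 ones → 1
Block 5 (0110111): 5 ones → 1
Block 6 (0000110): 2 ones → 0
Block 7 (1011000): 3 ones → 0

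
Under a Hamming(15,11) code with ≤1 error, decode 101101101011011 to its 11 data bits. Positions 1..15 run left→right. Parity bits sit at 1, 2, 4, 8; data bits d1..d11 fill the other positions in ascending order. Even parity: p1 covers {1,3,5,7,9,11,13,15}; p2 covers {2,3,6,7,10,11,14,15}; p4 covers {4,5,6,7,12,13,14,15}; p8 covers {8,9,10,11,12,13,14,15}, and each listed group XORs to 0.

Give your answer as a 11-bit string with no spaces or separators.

10111011011

s1 (pos 1,3,5,7,9,11,13,15): 1⊕1⊕0⊕1⊕1⊕1⊕0⊕1 = 0
s2 (pos 2,3,6,7,10,11,14,15): 0⊕1⊕1⊕1⊕0⊕1⊕1⊕1 = 0
s4 (pos 4,5,6,7,12,13,14,15): 1⊕0⊕1⊕1⊕1⊕0⊕1⊕1 = 0
s8 (pos 8,9,10,11,12,13,14,15): 0⊕1⊕0⊕1⊕1⊕0⊕1⊕1 = 1
Syndrome s8…s1 = 1000 → error at position 8.
Flip position 8: 101101101011011 → 101101111011011
Read data bits from positions 3,5,6,7,9,10,11,12,13,14,15: 10111011011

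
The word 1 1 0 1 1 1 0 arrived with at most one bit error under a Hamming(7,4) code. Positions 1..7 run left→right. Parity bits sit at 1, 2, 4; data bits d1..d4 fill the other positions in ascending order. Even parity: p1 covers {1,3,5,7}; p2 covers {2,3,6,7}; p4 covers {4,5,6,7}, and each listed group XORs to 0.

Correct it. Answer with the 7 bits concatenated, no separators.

s1 (pos 1,3,5,7): 1⊕0⊕1⊕0 = 0
s2 (pos 2,3,6,7): 1⊕0⊕1⊕0 = 0
s4 (pos 4,5,6,7): 1⊕1⊕1⊕0 = 1
Syndrome s4…s1 = 100 → error at position 4.
Flip position 4: 1101110 → 1100110

1100110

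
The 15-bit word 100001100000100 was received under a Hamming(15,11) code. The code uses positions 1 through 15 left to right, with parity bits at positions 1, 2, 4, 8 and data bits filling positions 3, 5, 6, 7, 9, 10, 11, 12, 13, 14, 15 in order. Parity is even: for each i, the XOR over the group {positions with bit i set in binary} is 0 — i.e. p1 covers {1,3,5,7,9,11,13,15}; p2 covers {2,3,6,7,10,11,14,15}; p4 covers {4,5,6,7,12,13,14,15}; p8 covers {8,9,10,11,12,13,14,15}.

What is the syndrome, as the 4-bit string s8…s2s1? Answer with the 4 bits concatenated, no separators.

1101

s1 (pos 1,3,5,7,9,11,13,15): 1⊕0⊕0⊕1⊕0⊕0⊕1⊕0 = 1
s2 (pos 2,3,6,7,10,11,14,15): 0⊕0⊕1⊕1⊕0⊕0⊕0⊕0 = 0
s4 (pos 4,5,6,7,12,13,14,15): 0⊕0⊕1⊕1⊕0⊕1⊕0⊕0 = 1
s8 (pos 8,9,10,11,12,13,14,15): 0⊕0⊕0⊕0⊕0⊕1⊕0⊕0 = 1
Syndrome s8…s1 = 1101 → error at position 13.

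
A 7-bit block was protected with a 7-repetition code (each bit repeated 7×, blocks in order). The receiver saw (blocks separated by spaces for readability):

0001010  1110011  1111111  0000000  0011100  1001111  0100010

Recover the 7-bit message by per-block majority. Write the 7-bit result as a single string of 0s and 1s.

Block 1 (0001010): 2 ones → 0
Block 2 (1110011): 5 ones → 1
Block 3 (1111111): 7 ones → 1
Block 4 (0000000): 0 ones → 0
Block 5 (0011100): 3 ones → 0
Block 6 (1001111): 5 ones → 1
Block 7 (0100010): 2 ones → 0

0110010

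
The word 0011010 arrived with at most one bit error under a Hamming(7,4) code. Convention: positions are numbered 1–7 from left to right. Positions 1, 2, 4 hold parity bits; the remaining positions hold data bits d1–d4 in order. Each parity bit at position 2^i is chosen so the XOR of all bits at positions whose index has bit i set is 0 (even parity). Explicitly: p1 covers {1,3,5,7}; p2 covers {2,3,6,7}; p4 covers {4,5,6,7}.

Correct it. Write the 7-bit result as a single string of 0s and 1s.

1011010

s1 (pos 1,3,5,7): 0⊕1⊕0⊕0 = 1
s2 (pos 2,3,6,7): 0⊕1⊕1⊕0 = 0
s4 (pos 4,5,6,7): 1⊕0⊕1⊕0 = 0
Syndrome s4…s1 = 001 → error at position 1.
Flip position 1: 0011010 → 1011010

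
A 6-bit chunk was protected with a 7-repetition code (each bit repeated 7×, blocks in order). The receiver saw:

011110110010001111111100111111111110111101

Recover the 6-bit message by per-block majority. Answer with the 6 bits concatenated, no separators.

101111

Block 1 (0111101): 5 ones → 1
Block 2 (1001000): 2 ones → 0
Block 3 (1111111): 7 ones → 1
Block 4 (1001111): 5 ones → 1
Block 5 (1111111): 7 ones → 1
Block 6 (0111101): 5 ones → 1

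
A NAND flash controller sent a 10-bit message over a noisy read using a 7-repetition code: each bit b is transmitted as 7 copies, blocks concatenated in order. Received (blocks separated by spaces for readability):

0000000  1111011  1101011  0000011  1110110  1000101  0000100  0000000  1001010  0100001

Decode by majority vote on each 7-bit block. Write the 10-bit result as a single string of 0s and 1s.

0110100000

Block 1 (0000000): 0 ones → 0
Block 2 (1111011): 6 ones → 1
Block 3 (1101011): 5 ones → 1
Block 4 (0000011): 2 ones → 0
Block 5 (1110110): 5 ones → 1
Block 6 (1000101): 3 ones → 0
Block 7 (0000100): 1 one → 0
Block 8 (0000000): 0 ones → 0
Block 9 (1001010): 3 ones → 0
Block 10 (0100001): 2 ones → 0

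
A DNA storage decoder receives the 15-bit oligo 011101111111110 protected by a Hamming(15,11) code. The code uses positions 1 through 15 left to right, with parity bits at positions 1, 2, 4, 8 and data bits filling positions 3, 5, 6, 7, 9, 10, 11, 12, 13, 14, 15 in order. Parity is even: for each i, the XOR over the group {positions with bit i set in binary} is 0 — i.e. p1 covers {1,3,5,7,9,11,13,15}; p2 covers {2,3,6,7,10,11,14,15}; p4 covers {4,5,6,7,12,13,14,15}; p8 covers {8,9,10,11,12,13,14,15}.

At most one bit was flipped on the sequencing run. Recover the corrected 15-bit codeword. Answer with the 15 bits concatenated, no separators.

s1 (pos 1,3,5,7,9,11,13,15): 0⊕1⊕0⊕1⊕1⊕1⊕1⊕0 = 1
s2 (pos 2,3,6,7,10,11,14,15): 1⊕1⊕1⊕1⊕1⊕1⊕1⊕0 = 1
s4 (pos 4,5,6,7,12,13,14,15): 1⊕0⊕1⊕1⊕1⊕1⊕1⊕0 = 0
s8 (pos 8,9,10,11,12,13,14,15): 1⊕1⊕1⊕1⊕1⊕1⊕1⊕0 = 1
Syndrome s8…s1 = 1011 → error at position 11.
Flip position 11: 011101111111110 → 011101111101110

011101111101110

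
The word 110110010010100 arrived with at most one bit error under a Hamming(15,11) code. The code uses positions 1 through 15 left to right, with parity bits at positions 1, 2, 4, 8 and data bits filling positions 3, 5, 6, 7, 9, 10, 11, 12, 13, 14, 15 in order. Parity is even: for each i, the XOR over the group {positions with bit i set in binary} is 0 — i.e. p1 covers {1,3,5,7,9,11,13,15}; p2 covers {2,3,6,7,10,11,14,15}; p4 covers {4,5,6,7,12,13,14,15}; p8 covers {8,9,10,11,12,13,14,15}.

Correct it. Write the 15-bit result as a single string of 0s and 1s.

110110010011100

s1 (pos 1,3,5,7,9,11,13,15): 1⊕0⊕1⊕0⊕0⊕1⊕1⊕0 = 0
s2 (pos 2,3,6,7,10,11,14,15): 1⊕0⊕0⊕0⊕0⊕1⊕0⊕0 = 0
s4 (pos 4,5,6,7,12,13,14,15): 1⊕1⊕0⊕0⊕0⊕1⊕0⊕0 = 1
s8 (pos 8,9,10,11,12,13,14,15): 1⊕0⊕0⊕1⊕0⊕1⊕0⊕0 = 1
Syndrome s8…s1 = 1100 → error at position 12.
Flip position 12: 110110010010100 → 110110010011100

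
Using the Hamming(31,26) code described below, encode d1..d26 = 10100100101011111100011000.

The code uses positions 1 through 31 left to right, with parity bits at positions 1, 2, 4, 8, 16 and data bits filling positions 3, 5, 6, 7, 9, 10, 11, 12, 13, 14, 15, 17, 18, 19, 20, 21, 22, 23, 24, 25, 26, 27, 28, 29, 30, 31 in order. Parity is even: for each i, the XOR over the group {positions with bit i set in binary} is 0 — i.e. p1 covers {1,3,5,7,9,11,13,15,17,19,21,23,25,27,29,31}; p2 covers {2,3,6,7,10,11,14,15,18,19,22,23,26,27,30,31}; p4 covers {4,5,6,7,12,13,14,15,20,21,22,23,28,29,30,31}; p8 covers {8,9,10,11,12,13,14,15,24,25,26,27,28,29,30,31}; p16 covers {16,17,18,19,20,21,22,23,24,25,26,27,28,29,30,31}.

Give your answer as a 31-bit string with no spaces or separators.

Place data at non-parity positions: p1 p2 1 p4 0 1 0 p8 0 1 0 0 1 0 1 p16 0 1 1 1 1 1 1 0 0 0 1 1 0 0 0
p1 (pos 1,3,5,7,9,11,13,15,17,19,21,23,25,27,29,31): XOR of data positions = 1⊕0⊕0⊕0⊕0⊕1⊕1⊕0⊕1⊕1⊕1⊕0⊕1⊕0⊕0 = 1
p2 (pos 2,3,6,7,10,11,14,15,18,19,22,23,26,27,30,31): XOR of data positions = 1⊕1⊕0⊕1⊕0⊕0⊕1⊕1⊕1⊕1⊕1⊕0⊕1⊕0⊕0 = 1
p4 (pos 4,5,6,7,12,13,14,15,20,21,22,23,28,29,30,31): XOR of data positions = 0⊕1⊕0⊕0⊕1⊕0⊕1⊕1⊕1⊕1⊕1⊕1⊕0⊕0⊕0 = 0
p8 (pos 8,9,10,11,12,13,14,15,24,25,26,27,28,29,30,31): XOR of data positions = 0⊕1⊕0⊕0⊕1⊕0⊕1⊕0⊕0⊕0⊕1⊕1⊕0⊕0⊕0 = 1
p16 (pos 16,17,18,19,20,21,22,23,24,25,26,27,28,29,30,31): XOR of data positions = 0⊕1⊕1⊕1⊕1⊕1⊕1⊕0⊕0⊕0⊕1⊕1⊕0⊕0⊕0 = 0
Codeword: 1110010101001010011111100011000

1110010101001010011111100011000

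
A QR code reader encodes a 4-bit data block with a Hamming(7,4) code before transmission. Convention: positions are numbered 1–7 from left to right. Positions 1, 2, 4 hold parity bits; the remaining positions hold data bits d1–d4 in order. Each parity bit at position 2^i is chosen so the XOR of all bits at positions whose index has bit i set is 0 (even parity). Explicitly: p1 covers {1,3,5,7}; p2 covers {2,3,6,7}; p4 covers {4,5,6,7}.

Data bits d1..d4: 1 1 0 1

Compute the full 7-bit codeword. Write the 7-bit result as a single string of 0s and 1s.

Place data at non-parity positions: p1 p2 1 p4 1 0 1
p1 (pos 1,3,5,7): XOR of data positions = 1⊕1⊕1 = 1
p2 (pos 2,3,6,7): XOR of data positions = 1⊕0⊕1 = 0
p4 (pos 4,5,6,7): XOR of data positions = 1⊕0⊕1 = 0
Codeword: 1010101

1010101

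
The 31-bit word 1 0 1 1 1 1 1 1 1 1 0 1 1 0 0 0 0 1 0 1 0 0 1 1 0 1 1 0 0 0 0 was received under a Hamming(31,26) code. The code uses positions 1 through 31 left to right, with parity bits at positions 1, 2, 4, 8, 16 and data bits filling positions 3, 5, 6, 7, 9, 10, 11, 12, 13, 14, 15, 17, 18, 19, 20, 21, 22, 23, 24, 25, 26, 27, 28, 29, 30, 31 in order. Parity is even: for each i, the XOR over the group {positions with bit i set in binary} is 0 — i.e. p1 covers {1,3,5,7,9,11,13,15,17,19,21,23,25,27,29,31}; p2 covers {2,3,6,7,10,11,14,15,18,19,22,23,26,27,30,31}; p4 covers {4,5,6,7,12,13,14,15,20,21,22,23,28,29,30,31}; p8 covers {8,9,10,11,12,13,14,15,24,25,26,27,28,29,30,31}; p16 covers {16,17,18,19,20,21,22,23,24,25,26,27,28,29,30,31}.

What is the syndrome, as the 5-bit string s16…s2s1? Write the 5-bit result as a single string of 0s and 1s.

s1 (pos 1,3,5,7,9,11,13,15,17,19,21,23,25,27,29,31): 1⊕1⊕1⊕1⊕1⊕0⊕1⊕0⊕0⊕0⊕0⊕1⊕0⊕1⊕0⊕0 = 0
s2 (pos 2,3,6,7,10,11,14,15,18,19,22,23,26,27,30,31): 0⊕1⊕1⊕1⊕1⊕0⊕0⊕0⊕1⊕0⊕0⊕1⊕1⊕1⊕0⊕0 = 0
s4 (pos 4,5,6,7,12,13,14,15,20,21,22,23,28,29,30,31): 1⊕1⊕1⊕1⊕1⊕1⊕0⊕0⊕1⊕0⊕0⊕1⊕0⊕0⊕0⊕0 = 0
s8 (pos 8,9,10,11,12,13,14,15,24,25,26,27,28,29,30,31): 1⊕1⊕1⊕0⊕1⊕1⊕0⊕0⊕1⊕0⊕1⊕1⊕0⊕0⊕0⊕0 = 0
s16 (pos 16,17,18,19,20,21,22,23,24,25,26,27,28,29,30,31): 0⊕0⊕1⊕0⊕1⊕0⊕0⊕1⊕1⊕0⊕1⊕1⊕0⊕0⊕0⊕0 = 0
Syndrome s16…s1 = 00000 → no error.

00000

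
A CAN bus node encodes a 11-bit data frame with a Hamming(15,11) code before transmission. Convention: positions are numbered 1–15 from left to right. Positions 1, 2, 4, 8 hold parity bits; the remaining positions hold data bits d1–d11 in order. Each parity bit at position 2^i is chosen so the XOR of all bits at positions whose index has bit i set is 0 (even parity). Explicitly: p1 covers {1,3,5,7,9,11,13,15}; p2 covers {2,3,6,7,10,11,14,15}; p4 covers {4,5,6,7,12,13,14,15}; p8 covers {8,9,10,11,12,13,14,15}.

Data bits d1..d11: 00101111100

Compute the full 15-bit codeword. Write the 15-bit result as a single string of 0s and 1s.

110101011111100

Place data at non-parity positions: p1 p2 0 p4 0 1 0 p8 1 1 1 1 1 0 0
p1 (pos 1,3,5,7,9,11,13,15): XOR of data positions = 0⊕0⊕0⊕1⊕1⊕1⊕0 = 1
p2 (pos 2,3,6,7,10,11,14,15): XOR of data positions = 0⊕1⊕0⊕1⊕1⊕0⊕0 = 1
p4 (pos 4,5,6,7,12,13,14,15): XOR of data positions = 0⊕1⊕0⊕1⊕1⊕0⊕0 = 1
p8 (pos 8,9,10,11,12,13,14,15): XOR of data positions = 1⊕1⊕1⊕1⊕1⊕0⊕0 = 1
Codeword: 110101011111100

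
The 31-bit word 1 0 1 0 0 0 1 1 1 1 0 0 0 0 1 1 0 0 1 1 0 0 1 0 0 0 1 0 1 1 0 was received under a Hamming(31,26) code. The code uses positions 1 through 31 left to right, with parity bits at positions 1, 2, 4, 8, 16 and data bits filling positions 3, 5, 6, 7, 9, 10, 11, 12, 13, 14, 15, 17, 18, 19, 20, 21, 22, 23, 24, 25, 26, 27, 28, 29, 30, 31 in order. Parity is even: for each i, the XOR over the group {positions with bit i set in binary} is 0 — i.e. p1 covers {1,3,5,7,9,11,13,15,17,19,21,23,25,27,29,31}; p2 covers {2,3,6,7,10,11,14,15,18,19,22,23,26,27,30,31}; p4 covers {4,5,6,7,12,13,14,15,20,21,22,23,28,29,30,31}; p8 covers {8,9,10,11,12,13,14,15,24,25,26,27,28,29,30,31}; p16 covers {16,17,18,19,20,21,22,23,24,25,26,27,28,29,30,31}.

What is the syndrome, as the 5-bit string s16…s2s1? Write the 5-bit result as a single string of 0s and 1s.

s1 (pos 1,3,5,7,9,11,13,15,17,19,21,23,25,27,29,31): 1⊕1⊕0⊕1⊕1⊕0⊕0⊕1⊕0⊕1⊕0⊕1⊕0⊕1⊕1⊕0 = 1
s2 (pos 2,3,6,7,10,11,14,15,18,19,22,23,26,27,30,31): 0⊕1⊕0⊕1⊕1⊕0⊕0⊕1⊕0⊕1⊕0⊕1⊕0⊕1⊕1⊕0 = 0
s4 (pos 4,5,6,7,12,13,14,15,20,21,22,23,28,29,30,31): 0⊕0⊕0⊕1⊕0⊕0⊕0⊕1⊕1⊕0⊕0⊕1⊕0⊕1⊕1⊕0 = 0
s8 (pos 8,9,10,11,12,13,14,15,24,25,26,27,28,29,30,31): 1⊕1⊕1⊕0⊕0⊕0⊕0⊕1⊕0⊕0⊕0⊕1⊕0⊕1⊕1⊕0 = 1
s16 (pos 16,17,18,19,20,21,22,23,24,25,26,27,28,29,30,31): 1⊕0⊕0⊕1⊕1⊕0⊕0⊕1⊕0⊕0⊕0⊕1⊕0⊕1⊕1⊕0 = 1
Syndrome s16…s1 = 11001 → error at position 25.

11001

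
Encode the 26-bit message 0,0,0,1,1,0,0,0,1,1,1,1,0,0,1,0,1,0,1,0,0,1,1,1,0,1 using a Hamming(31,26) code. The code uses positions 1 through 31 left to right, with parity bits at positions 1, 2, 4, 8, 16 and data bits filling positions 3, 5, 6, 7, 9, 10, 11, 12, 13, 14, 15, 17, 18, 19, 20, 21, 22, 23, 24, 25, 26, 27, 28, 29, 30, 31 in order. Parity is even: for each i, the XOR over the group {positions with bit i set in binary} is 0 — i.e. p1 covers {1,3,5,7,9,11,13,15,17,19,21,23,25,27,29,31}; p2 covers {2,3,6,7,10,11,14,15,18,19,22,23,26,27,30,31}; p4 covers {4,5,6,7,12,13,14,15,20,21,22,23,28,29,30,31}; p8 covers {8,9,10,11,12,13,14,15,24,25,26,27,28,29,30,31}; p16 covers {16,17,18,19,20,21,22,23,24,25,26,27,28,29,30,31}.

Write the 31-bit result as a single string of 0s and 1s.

Place data at non-parity positions: p1 p2 0 p4 0 0 1 p8 1 0 0 0 1 1 1 p16 1 0 0 1 0 1 0 1 0 0 1 1 1 0 1
p1 (pos 1,3,5,7,9,11,13,15,17,19,21,23,25,27,29,31): XOR of data positions = 0⊕0⊕1⊕1⊕0⊕1⊕1⊕1⊕0⊕0⊕0⊕0⊕1⊕1⊕1 = 0
p2 (pos 2,3,6,7,10,11,14,15,18,19,22,23,26,27,30,31): XOR of data positions = 0⊕0⊕1⊕0⊕0⊕1⊕1⊕0⊕0⊕1⊕0⊕0⊕1⊕0⊕1 = 0
p4 (pos 4,5,6,7,12,13,14,15,20,21,22,23,28,29,30,31): XOR of data positions = 0⊕0⊕1⊕0⊕1⊕1⊕1⊕1⊕0⊕1⊕0⊕1⊕1⊕0⊕1 = 1
p8 (pos 8,9,10,11,12,13,14,15,24,25,26,27,28,29,30,31): XOR of data positions = 1⊕0⊕0⊕0⊕1⊕1⊕1⊕1⊕0⊕0⊕1⊕1⊕1⊕0⊕1 = 1
p16 (pos 16,17,18,19,20,21,22,23,24,25,26,27,28,29,30,31): XOR of data positions = 1⊕0⊕0⊕1⊕0⊕1⊕0⊕1⊕0⊕0⊕1⊕1⊕1⊕0⊕1 = 0
Codeword: 0001001110001110100101010011101

0001001110001110100101010011101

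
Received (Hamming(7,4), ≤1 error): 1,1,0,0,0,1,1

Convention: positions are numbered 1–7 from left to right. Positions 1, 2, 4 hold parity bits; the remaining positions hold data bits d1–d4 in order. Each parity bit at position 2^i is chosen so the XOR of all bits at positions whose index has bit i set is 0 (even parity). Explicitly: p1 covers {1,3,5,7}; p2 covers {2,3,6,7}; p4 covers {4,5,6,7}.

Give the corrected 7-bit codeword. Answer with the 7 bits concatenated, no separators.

s1 (pos 1,3,5,7): 1⊕0⊕0⊕1 = 0
s2 (pos 2,3,6,7): 1⊕0⊕1⊕1 = 1
s4 (pos 4,5,6,7): 0⊕0⊕1⊕1 = 0
Syndrome s4…s1 = 010 → error at position 2.
Flip position 2: 1100011 → 1000011

1000011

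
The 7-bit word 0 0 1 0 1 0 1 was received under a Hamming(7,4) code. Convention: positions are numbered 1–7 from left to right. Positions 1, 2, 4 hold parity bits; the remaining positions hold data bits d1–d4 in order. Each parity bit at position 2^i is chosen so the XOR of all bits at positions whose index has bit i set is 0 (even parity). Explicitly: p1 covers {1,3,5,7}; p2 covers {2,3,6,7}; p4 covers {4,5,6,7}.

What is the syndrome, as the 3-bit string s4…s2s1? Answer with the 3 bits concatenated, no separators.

s1 (pos 1,3,5,7): 0⊕1⊕1⊕1 = 1
s2 (pos 2,3,6,7): 0⊕1⊕0⊕1 = 0
s4 (pos 4,5,6,7): 0⊕1⊕0⊕1 = 0
Syndrome s4…s1 = 001 → error at position 1.

001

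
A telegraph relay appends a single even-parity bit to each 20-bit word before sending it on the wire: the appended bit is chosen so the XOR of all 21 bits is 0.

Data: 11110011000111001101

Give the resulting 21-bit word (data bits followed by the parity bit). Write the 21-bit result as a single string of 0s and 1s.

XOR of the 20 data bits: 1⊕1⊕1⊕1⊕0⊕0⊕1⊕1⊕0⊕0⊕0⊕1⊕1⊕1⊕0⊕0⊕1⊕1⊕0⊕1 = 0
Parity bit = 0 (so all 21 bits XOR to 0).

111100110001110011010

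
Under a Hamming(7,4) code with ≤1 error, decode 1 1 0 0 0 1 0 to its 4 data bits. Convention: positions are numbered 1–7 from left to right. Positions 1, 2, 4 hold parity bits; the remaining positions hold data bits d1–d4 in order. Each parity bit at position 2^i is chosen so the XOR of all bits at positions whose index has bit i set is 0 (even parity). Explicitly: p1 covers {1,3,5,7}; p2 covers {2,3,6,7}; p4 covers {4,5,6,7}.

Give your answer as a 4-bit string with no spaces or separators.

s1 (pos 1,3,5,7): 1⊕0⊕0⊕0 = 1
s2 (pos 2,3,6,7): 1⊕0⊕1⊕0 = 0
s4 (pos 4,5,6,7): 0⊕0⊕1⊕0 = 1
Syndrome s4…s1 = 101 → error at position 5.
Flip position 5: 1100010 → 1100110
Read data bits from positions 3,5,6,7: 0110

0110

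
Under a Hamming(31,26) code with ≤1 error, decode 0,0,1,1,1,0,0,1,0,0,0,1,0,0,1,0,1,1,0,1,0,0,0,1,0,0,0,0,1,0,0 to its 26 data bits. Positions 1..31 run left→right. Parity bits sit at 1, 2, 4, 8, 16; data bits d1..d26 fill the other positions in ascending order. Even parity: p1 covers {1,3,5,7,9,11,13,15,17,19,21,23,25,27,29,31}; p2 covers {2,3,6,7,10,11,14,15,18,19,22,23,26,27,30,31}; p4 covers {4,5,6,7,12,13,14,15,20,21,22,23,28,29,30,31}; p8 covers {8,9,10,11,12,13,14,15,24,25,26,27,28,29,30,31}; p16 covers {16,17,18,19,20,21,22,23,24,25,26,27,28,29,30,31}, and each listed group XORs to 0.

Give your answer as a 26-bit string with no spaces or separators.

s1 (pos 1,3,5,7,9,11,13,15,17,19,21,23,25,27,29,31): 0⊕1⊕1⊕0⊕0⊕0⊕0⊕1⊕1⊕0⊕0⊕0⊕0⊕0⊕1⊕0 = 1
s2 (pos 2,3,6,7,10,11,14,15,18,19,22,23,26,27,30,31): 0⊕1⊕0⊕0⊕0⊕0⊕0⊕1⊕1⊕0⊕0⊕0⊕0⊕0⊕0⊕0 = 1
s4 (pos 4,5,6,7,12,13,14,15,20,21,22,23,28,29,30,31): 1⊕1⊕0⊕0⊕1⊕0⊕0⊕1⊕1⊕0⊕0⊕0⊕0⊕1⊕0⊕0 = 0
s8 (pos 8,9,10,11,12,13,14,15,24,25,26,27,28,29,30,31): 1⊕0⊕0⊕0⊕1⊕0⊕0⊕1⊕1⊕0⊕0⊕0⊕0⊕1⊕0⊕0 = 1
s16 (pos 16,17,18,19,20,21,22,23,24,25,26,27,28,29,30,31): 0⊕1⊕1⊕0⊕1⊕0⊕0⊕0⊕1⊕0⊕0⊕0⊕0⊕1⊕0⊕0 = 1
Syndrome s16…s1 = 11011 → error at position 27.
Flip position 27: 0011100100010010110100010000100 → 0011100100010010110100010010100
Read data bits from positions 3,5,6,7,9,10,11,12,13,14,15,17,18,19,20,21,22,23,24,25,26,27,28,29,30,31: 11000001001110100010010100

11000001001110100010010100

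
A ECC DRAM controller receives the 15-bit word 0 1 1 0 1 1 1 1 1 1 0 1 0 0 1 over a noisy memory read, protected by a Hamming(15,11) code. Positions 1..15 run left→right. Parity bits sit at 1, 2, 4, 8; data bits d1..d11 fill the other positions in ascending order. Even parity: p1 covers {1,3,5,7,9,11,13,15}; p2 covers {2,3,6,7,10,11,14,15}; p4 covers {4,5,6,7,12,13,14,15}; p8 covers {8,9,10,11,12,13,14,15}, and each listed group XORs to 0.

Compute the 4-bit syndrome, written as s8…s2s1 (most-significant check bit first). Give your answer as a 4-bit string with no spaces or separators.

1101

s1 (pos 1,3,5,7,9,11,13,15): 0⊕1⊕1⊕1⊕1⊕0⊕0⊕1 = 1
s2 (pos 2,3,6,7,10,11,14,15): 1⊕1⊕1⊕1⊕1⊕0⊕0⊕1 = 0
s4 (pos 4,5,6,7,12,13,14,15): 0⊕1⊕1⊕1⊕1⊕0⊕0⊕1 = 1
s8 (pos 8,9,10,11,12,13,14,15): 1⊕1⊕1⊕0⊕1⊕0⊕0⊕1 = 1
Syndrome s8…s1 = 1101 → error at position 13.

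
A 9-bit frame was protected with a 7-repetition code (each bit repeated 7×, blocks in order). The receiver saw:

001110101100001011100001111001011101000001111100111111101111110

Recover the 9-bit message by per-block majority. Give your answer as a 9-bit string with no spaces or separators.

Block 1 (0011101): 4 ones → 1
Block 2 (0110000): 2 ones → 0
Block 3 (1011100): 4 ones → 1
Block 4 (0011110): 4 ones → 1
Block 5 (0101110): 4 ones → 1
Block 6 (1000001): 2 ones → 0
Block 7 (1111001): 5 ones → 1
Block 8 (1111110): 6 ones → 1
Block 9 (1111110): 6 ones → 1

101110111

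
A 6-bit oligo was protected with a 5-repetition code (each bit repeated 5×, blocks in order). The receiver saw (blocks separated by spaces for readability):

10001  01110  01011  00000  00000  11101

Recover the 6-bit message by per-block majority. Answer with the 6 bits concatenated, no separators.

Block 1 (10001): 2 ones → 0
Block 2 (01110): 3 ones → 1
Block 3 (01011): 3 ones → 1
Block 4 (00000): 0 ones → 0
Block 5 (00000): 0 ones → 0
Block 6 (11101): 4 ones → 1

011001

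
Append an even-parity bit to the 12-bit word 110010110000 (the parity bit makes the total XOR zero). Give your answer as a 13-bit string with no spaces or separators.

XOR of the 12 data bits: 1⊕1⊕0⊕0⊕1⊕0⊕1⊕1⊕0⊕0⊕0⊕0 = 1
Parity bit = 1 (so all 13 bits XOR to 0).

1100101100001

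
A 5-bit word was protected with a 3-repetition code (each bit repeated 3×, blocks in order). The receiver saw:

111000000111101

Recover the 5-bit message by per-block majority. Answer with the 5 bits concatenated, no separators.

10011

Block 1 (111): 3 ones → 1
Block 2 (000): 0 ones → 0
Block 3 (000): 0 ones → 0
Block 4 (111): 3 ones → 1
Block 5 (101): 2 ones → 1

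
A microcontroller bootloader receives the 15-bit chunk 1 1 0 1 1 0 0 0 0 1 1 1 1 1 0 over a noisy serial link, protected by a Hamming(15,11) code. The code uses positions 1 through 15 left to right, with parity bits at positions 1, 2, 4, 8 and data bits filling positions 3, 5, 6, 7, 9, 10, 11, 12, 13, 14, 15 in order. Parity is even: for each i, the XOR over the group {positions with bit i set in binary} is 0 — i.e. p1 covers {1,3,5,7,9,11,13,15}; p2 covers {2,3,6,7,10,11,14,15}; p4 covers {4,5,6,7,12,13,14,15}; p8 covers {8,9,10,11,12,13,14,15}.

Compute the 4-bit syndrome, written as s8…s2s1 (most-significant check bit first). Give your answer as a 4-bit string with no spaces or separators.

1100

s1 (pos 1,3,5,7,9,11,13,15): 1⊕0⊕1⊕0⊕0⊕1⊕1⊕0 = 0
s2 (pos 2,3,6,7,10,11,14,15): 1⊕0⊕0⊕0⊕1⊕1⊕1⊕0 = 0
s4 (pos 4,5,6,7,12,13,14,15): 1⊕1⊕0⊕0⊕1⊕1⊕1⊕0 = 1
s8 (pos 8,9,10,11,12,13,14,15): 0⊕0⊕1⊕1⊕1⊕1⊕1⊕0 = 1
Syndrome s8…s1 = 1100 → error at position 12.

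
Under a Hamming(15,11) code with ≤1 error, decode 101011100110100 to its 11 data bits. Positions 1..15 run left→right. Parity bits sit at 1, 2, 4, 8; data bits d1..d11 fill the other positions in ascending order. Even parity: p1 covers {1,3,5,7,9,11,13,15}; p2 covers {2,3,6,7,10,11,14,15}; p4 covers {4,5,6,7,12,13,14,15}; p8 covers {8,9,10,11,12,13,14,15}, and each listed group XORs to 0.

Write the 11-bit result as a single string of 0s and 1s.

11110010100

s1 (pos 1,3,5,7,9,11,13,15): 1⊕1⊕1⊕1⊕0⊕1⊕1⊕0 = 0
s2 (pos 2,3,6,7,10,11,14,15): 0⊕1⊕1⊕1⊕1⊕1⊕0⊕0 = 1
s4 (pos 4,5,6,7,12,13,14,15): 0⊕1⊕1⊕1⊕0⊕1⊕0⊕0 = 0
s8 (pos 8,9,10,11,12,13,14,15): 0⊕0⊕1⊕1⊕0⊕1⊕0⊕0 = 1
Syndrome s8…s1 = 1010 → error at position 10.
Flip position 10: 101011100110100 → 101011100010100
Read data bits from positions 3,5,6,7,9,10,11,12,13,14,15: 11110010100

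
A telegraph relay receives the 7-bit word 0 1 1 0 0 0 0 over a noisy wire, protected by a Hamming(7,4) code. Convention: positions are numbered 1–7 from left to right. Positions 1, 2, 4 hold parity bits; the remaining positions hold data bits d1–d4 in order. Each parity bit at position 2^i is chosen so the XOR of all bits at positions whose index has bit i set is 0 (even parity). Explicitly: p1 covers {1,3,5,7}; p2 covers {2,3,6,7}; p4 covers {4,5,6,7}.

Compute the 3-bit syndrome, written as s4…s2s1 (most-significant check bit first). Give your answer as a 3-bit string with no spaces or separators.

001

s1 (pos 1,3,5,7): 0⊕1⊕0⊕0 = 1
s2 (pos 2,3,6,7): 1⊕1⊕0⊕0 = 0
s4 (pos 4,5,6,7): 0⊕0⊕0⊕0 = 0
Syndrome s4…s1 = 001 → error at position 1.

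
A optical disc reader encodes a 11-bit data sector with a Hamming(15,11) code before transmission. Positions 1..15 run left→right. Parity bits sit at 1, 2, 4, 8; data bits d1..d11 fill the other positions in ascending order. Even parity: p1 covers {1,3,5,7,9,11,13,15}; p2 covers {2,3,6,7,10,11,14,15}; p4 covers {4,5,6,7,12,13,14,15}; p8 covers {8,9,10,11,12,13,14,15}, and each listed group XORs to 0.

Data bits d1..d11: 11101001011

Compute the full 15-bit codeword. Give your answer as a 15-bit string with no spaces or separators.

001111001001011

Place data at non-parity positions: p1 p2 1 p4 1 1 0 p8 1 0 0 1 0 1 1
p1 (pos 1,3,5,7,9,11,13,15): XOR of data positions = 1⊕1⊕0⊕1⊕0⊕0⊕1 = 0
p2 (pos 2,3,6,7,10,11,14,15): XOR of data positions = 1⊕1⊕0⊕0⊕0⊕1⊕1 = 0
p4 (pos 4,5,6,7,12,13,14,15): XOR of data positions = 1⊕1⊕0⊕1⊕0⊕1⊕1 = 1
p8 (pos 8,9,10,11,12,13,14,15): XOR of data positions = 1⊕0⊕0⊕1⊕0⊕1⊕1 = 0
Codeword: 001111001001011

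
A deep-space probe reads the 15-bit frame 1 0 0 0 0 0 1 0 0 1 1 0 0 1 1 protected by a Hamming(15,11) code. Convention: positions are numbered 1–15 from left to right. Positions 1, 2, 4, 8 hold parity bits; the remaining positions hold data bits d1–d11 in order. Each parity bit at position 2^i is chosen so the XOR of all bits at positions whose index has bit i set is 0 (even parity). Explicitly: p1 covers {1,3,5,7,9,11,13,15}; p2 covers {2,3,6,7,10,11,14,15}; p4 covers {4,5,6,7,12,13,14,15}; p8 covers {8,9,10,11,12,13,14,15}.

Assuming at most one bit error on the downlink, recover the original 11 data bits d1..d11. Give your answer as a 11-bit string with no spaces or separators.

s1 (pos 1,3,5,7,9,11,13,15): 1⊕0⊕0⊕1⊕0⊕1⊕0⊕1 = 0
s2 (pos 2,3,6,7,10,11,14,15): 0⊕0⊕0⊕1⊕1⊕1⊕1⊕1 = 1
s4 (pos 4,5,6,7,12,13,14,15): 0⊕0⊕0⊕1⊕0⊕0⊕1⊕1 = 1
s8 (pos 8,9,10,11,12,13,14,15): 0⊕0⊕1⊕1⊕0⊕0⊕1⊕1 = 0
Syndrome s8…s1 = 0110 → error at position 6.
Flip position 6: 100000100110011 → 100001100110011
Read data bits from positions 3,5,6,7,9,10,11,12,13,14,15: 00110110011

00110110011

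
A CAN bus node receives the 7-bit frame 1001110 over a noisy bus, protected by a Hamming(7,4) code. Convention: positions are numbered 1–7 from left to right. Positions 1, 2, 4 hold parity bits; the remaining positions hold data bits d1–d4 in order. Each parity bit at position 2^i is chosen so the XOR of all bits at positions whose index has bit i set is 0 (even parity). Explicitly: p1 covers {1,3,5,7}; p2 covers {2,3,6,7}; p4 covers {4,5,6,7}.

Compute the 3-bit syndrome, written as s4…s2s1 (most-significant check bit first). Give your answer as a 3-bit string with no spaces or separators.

110

s1 (pos 1,3,5,7): 1⊕0⊕1⊕0 = 0
s2 (pos 2,3,6,7): 0⊕0⊕1⊕0 = 1
s4 (pos 4,5,6,7): 1⊕1⊕1⊕0 = 1
Syndrome s4…s1 = 110 → error at position 6.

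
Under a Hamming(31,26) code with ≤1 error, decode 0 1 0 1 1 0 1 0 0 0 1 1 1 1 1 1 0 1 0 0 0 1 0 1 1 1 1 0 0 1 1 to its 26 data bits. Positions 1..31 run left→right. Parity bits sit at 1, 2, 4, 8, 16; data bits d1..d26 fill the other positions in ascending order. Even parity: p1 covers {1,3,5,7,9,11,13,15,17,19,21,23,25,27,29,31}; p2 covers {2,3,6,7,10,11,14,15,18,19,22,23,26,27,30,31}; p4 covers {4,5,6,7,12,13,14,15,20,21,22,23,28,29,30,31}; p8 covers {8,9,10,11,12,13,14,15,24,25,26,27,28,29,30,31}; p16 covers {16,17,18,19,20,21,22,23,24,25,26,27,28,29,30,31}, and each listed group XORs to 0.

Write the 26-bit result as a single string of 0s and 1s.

s1 (pos 1,3,5,7,9,11,13,15,17,19,21,23,25,27,29,31): 0⊕0⊕1⊕1⊕0⊕1⊕1⊕1⊕0⊕0⊕0⊕0⊕1⊕1⊕0⊕1 = 0
s2 (pos 2,3,6,7,10,11,14,15,18,19,22,23,26,27,30,31): 1⊕0⊕0⊕1⊕0⊕1⊕1⊕1⊕1⊕0⊕1⊕0⊕1⊕1⊕1⊕1 = 1
s4 (pos 4,5,6,7,12,13,14,15,20,21,22,23,28,29,30,31): 1⊕1⊕0⊕1⊕1⊕1⊕1⊕1⊕0⊕0⊕1⊕0⊕0⊕0⊕1⊕1 = 0
s8 (pos 8,9,10,11,12,13,14,15,24,25,26,27,28,29,30,31): 0⊕0⊕0⊕1⊕1⊕1⊕1⊕1⊕1⊕1⊕1⊕1⊕0⊕0⊕1⊕1 = 1
s16 (pos 16,17,18,19,20,21,22,23,24,25,26,27,28,29,30,31): 1⊕0⊕1⊕0⊕0⊕0⊕1⊕0⊕1⊕1⊕1⊕1⊕0⊕0⊕1⊕1 = 1
Syndrome s16…s1 = 11010 → error at position 26.
Flip position 26: 0101101000111111010001011110011 → 0101101000111111010001011010011
Read data bits from positions 3,5,6,7,9,10,11,12,13,14,15,17,18,19,20,21,22,23,24,25,26,27,28,29,30,31: 01010011111010001011010011

01010011111010001011010011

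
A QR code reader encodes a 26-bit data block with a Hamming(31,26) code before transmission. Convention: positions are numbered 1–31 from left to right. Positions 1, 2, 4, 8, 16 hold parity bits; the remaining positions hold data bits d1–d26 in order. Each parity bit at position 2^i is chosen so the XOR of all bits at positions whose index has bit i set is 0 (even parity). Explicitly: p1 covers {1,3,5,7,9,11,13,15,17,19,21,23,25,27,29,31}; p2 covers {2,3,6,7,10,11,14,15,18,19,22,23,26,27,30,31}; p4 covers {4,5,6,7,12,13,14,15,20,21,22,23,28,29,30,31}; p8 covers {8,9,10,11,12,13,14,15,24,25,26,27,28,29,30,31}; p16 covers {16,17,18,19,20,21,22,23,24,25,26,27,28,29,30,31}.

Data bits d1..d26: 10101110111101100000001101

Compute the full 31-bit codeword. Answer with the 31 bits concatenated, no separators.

Place data at non-parity positions: p1 p2 1 p4 0 1 0 p8 1 1 1 0 1 1 1 p16 1 0 1 1 0 0 0 0 0 0 0 1 1 0 1
p1 (pos 1,3,5,7,9,11,13,15,17,19,21,23,25,27,29,31): XOR of data positions = 1⊕0⊕0⊕1⊕1⊕1⊕1⊕1⊕1⊕0⊕0⊕0⊕0⊕1⊕1 = 1
p2 (pos 2,3,6,7,10,11,14,15,18,19,22,23,26,27,30,31): XOR of data positions = 1⊕1⊕0⊕1⊕1⊕1⊕1⊕0⊕1⊕0⊕0⊕0⊕0⊕0⊕1 = 0
p4 (pos 4,5,6,7,12,13,14,15,20,21,22,23,28,29,30,31): XOR of data positions = 0⊕1⊕0⊕0⊕1⊕1⊕1⊕1⊕0⊕0⊕0⊕1⊕1⊕0⊕1 = 0
p8 (pos 8,9,10,11,12,13,14,15,24,25,26,27,28,29,30,31): XOR of data positions = 1⊕1⊕1⊕0⊕1⊕1⊕1⊕0⊕0⊕0⊕0⊕1⊕1⊕0⊕1 = 1
p16 (pos 16,17,18,19,20,21,22,23,24,25,26,27,28,29,30,31): XOR of data positions = 1⊕0⊕1⊕1⊕0⊕0⊕0⊕0⊕0⊕0⊕0⊕1⊕1⊕0⊕1 = 0
Codeword: 1010010111101110101100000001101

1010010111101110101100000001101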